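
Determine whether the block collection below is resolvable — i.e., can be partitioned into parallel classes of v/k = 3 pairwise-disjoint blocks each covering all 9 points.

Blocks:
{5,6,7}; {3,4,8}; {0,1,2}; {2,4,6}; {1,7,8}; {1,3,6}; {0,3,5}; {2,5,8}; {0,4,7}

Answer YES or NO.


v = 9, block size k = 3, number of blocks = 9.
For resolvability, blocks must partition into parallel classes of size v/k = 3.
Total blocks must therefore be a multiple of 3: 9 = 3·3 + 0 ⇒ divisible ✓.
Greedy packing gives 3 candidate class(es). Each should be a full parallel class (size 3, covers all 9 points).
  Class 1 (3 blocks): {5,6,7}; {3,4,8}; {0,1,2}. Points covered: [0, 1, 2, 3, 4, 5, 6, 7, 8].
  Class 2 (3 blocks): {2,4,6}; {1,7,8}; {0,3,5}. Points covered: [0, 1, 2, 3, 4, 5, 6, 7, 8].
  Class 3 (3 blocks): {1,3,6}; {2,5,8}; {0,4,7}. Points covered: [0, 1, 2, 3, 4, 5, 6, 7, 8].
All classes full (size 3)? YES. All classes cover every point? YES.
Resolvable? YES.

YES


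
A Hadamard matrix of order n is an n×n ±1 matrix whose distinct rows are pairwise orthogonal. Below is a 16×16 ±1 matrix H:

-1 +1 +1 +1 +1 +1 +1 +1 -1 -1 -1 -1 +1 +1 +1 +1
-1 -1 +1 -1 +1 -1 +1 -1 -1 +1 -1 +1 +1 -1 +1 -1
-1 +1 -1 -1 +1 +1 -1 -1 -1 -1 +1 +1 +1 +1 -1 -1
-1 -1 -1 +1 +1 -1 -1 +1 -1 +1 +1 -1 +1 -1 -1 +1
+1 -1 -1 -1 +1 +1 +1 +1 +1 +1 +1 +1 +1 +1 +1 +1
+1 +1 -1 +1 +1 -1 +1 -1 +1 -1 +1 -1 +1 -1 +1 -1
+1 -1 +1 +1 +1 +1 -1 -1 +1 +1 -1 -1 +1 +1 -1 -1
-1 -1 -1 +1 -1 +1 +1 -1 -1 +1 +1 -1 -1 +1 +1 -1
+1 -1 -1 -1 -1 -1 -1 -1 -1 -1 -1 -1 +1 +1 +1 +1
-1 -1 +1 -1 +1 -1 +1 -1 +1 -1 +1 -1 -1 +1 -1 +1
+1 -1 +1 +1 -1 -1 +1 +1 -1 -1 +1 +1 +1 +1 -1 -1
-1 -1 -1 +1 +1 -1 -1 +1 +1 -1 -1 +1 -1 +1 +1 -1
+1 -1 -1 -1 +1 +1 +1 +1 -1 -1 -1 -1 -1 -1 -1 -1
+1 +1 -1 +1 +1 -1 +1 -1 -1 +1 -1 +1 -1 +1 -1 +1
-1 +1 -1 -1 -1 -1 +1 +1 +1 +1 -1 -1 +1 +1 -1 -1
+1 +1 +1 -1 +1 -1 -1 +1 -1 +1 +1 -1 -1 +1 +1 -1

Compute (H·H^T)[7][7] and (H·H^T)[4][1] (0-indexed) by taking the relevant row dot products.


Row 1 of H: [-1, -1, 1, -1, 1, -1, 1, -1, -1, 1, -1, 1, 1, -1, 1, -1].
Row 4 of H: [1, -1, -1, -1, 1, 1, 1, 1, 1, 1, 1, 1, 1, 1, 1, 1].
Row 7 of H: [-1, -1, -1, 1, -1, 1, 1, -1, -1, 1, 1, -1, -1, 1, 1, -1].
(H·H^T)[7][7] = Σ_j H[7][j]·H[7][j] = (-1)² + (-1)² + (-1)² + (1)² + (-1)² + (1)² + (1)² + (-1)² + (-1)² + (1)² + (1)² + (-1)² + (-1)² + (1)² + (1)² + (-1)² = 1 + 1 + 1 + 1 + 1 + 1 + 1 + 1 + 1 + 1 + 1 + 1 + 1 + 1 + 1 + 1 = 16.
(H·H^T)[4][1] = Σ_j H[4][j]·H[1][j] = (1)·(-1) + (-1)·(-1) + (-1)·(1) + (-1)·(-1) + (1)·(1) + (1)·(-1) + (1)·(1) + (1)·(-1) + (1)·(-1) + (1)·(1) + (1)·(-1) + (1)·(1) + (1)·(1) + (1)·(-1) + (1)·(1) + (1)·(-1) = -1 + 1 + -1 + 1 + 1 + -1 + 1 + -1 + -1 + 1 + -1 + 1 + 1 + -1 + 1 + -1 = 0.
So rows 4 and 1 are orthogonal; the diagonal entry equals n = 16.

(7,7) entry = 16; (4,1) entry = 0.


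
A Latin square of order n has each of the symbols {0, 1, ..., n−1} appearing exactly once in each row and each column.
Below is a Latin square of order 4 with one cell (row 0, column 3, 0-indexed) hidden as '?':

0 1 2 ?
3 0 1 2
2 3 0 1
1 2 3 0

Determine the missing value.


Row 0 contains symbols [0, 1, 2] — missing [3].
Column 3 contains symbols [0, 1, 2] — missing [3].
The missing symbol must appear in both missing sets; intersection = [3].
Therefore the hidden value is 3.

Missing value = 3.


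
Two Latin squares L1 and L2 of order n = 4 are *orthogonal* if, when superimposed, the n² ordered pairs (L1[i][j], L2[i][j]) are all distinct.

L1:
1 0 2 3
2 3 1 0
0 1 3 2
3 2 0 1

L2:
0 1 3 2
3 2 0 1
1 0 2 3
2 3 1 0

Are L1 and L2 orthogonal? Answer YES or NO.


Form the n² = 16 superimposed pairs (L1[i][j], L2[i][j]), row by row (rows and columns indexed from 0):
row 0: (1,0) (0,1) (2,3) (3,2)
row 1: (2,3) (3,2) (1,0) (0,1)
row 2: (0,1) (1,0) (3,2) (2,3)
row 3: (3,2) (2,3) (0,1) (1,0)
Orthogonality requires all 16 pairs distinct.
But the pair (2,3) repeats: cell (0,2) has L1 = 2, L2 = 3, and cell (1,0) has L1 = 2, L2 = 3.
A repeated pair means some other pair never occurs (only 4 distinct pairs out of 16), so the squares are not orthogonal.
Conclusion: NO.

NO


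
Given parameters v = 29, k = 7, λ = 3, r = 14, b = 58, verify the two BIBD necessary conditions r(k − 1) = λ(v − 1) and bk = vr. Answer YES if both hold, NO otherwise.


Condition (i): r(k − 1) = 14·6 = 84; λ(v − 1) = 3·28 = 84. Match? YES.
Condition (ii): bk = 58·7 = 406; vr = 29·14 = 406. Match? YES.
Both conditions hold? YES.

YES


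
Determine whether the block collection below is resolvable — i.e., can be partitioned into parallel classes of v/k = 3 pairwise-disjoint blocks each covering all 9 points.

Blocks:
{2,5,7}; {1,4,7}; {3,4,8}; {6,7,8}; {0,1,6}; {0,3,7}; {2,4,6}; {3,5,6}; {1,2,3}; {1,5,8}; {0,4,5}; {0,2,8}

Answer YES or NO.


v = 9, block size k = 3, number of blocks = 12.
For resolvability, blocks must partition into parallel classes of size v/k = 3.
Total blocks must therefore be a multiple of 3: 12 = 3·4 + 0 ⇒ divisible ✓.
Greedy packing gives 4 candidate class(es). Each should be a full parallel class (size 3, covers all 9 points).
  Class 1 (3 blocks): {2,5,7}; {3,4,8}; {0,1,6}. Points covered: [0, 1, 2, 3, 4, 5, 6, 7, 8].
  Class 2 (3 blocks): {1,4,7}; {3,5,6}; {0,2,8}. Points covered: [0, 1, 2, 3, 4, 5, 6, 7, 8].
  Class 3 (3 blocks): {6,7,8}; {1,2,3}; {0,4,5}. Points covered: [0, 1, 2, 3, 4, 5, 6, 7, 8].
  Class 4 (3 blocks): {0,3,7}; {2,4,6}; {1,5,8}. Points covered: [0, 1, 2, 3, 4, 5, 6, 7, 8].
All classes full (size 3)? YES. All classes cover every point? YES.
Resolvable? YES.

YES


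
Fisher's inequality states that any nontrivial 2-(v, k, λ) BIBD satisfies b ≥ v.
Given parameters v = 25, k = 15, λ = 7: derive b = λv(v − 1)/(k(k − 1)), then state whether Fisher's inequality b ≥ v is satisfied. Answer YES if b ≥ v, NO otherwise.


b = λv(v − 1)/(k(k − 1)) = 7·25·24/(15·14) = 4200/210 = 20.
Compare with v = 25: b < v, so Fisher's inequality fails.

NO


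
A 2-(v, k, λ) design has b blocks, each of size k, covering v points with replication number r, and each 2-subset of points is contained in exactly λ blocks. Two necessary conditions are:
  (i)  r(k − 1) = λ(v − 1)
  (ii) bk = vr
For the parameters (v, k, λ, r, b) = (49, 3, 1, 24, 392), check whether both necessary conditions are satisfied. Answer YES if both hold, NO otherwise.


Condition (i): r(k − 1) = 24·2 = 48; λ(v − 1) = 1·48 = 48. Match? YES.
Condition (ii): bk = 392·3 = 1176; vr = 49·24 = 1176. Match? YES.
Both conditions hold? YES.

YES


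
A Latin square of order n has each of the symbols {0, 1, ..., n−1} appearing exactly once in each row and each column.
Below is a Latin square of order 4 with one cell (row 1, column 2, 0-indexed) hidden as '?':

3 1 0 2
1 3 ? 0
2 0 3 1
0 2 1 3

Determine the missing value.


Row 1 contains symbols [0, 1, 3] — missing [2].
Column 2 contains symbols [0, 1, 3] — missing [2].
The missing symbol must appear in both missing sets; intersection = [2].
Therefore the hidden value is 2.

Missing value = 2.


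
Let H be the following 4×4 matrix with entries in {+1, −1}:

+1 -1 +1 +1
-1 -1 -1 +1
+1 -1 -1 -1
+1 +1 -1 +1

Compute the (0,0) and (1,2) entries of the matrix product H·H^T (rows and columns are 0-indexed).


Row 0 of H: [1, -1, 1, 1].
Row 1 of H: [-1, -1, -1, 1].
Row 2 of H: [1, -1, -1, -1].
(H·H^T)[0][0] = Σ_j H[0][j]·H[0][j] = (1)² + (-1)² + (1)² + (1)² = 1 + 1 + 1 + 1 = 4.
(H·H^T)[1][2] = Σ_j H[1][j]·H[2][j] = (-1)·(1) + (-1)·(-1) + (-1)·(-1) + (1)·(-1) = -1 + 1 + 1 + -1 = 0.
So rows 1 and 2 are orthogonal; the diagonal entry equals n = 4.

(0,0) entry = 4; (1,2) entry = 0.


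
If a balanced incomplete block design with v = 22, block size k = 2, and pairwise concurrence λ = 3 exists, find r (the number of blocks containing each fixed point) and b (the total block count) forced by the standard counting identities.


Any 2-(v, k, λ) BIBD satisfies two necessary conditions:
  (i)  Each point sits in r blocks, and counting incidences through any fixed point gives r(k − 1) = λ(v − 1), so r = λ(v − 1)/(k − 1).
  (ii) Total incidences bk = vr, so b = vr/k.
Step 1: r = λ(v − 1)/(k − 1) = 3·(22 − 1)/(2 − 1) = 3·21/1 = 63/1 = 63.
Step 2: b = vr/k = 22·63/2 = 1386/2 = 693.
Check integrality: r = 63 ∈ Z ✓, b = 693 ∈ Z ✓.
(These identities are necessary conditions: they determine r and b for any design with these parameters, but do not by themselves prove that one exists.)

r = 63, b = 693.


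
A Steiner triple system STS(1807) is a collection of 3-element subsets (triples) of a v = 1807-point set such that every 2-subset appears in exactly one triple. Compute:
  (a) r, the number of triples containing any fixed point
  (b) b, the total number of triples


An STS(v) is a 2-(v, 3, 1) BIBD: block size k = 3, λ = 1.
Replication: r(k − 1) = λ(v − 1) ⇒ r·2 = 1807 − 1 = 1806 ⇒ r = 903.
Block count: bk = vr ⇒ b·3 = 1807·903 = 1631721 ⇒ b = 543907.
(Check via b = v(v − 1)/6 = 1807·1806/6 = 3263442/6 = 543907.)

r = 903, b = 543907.


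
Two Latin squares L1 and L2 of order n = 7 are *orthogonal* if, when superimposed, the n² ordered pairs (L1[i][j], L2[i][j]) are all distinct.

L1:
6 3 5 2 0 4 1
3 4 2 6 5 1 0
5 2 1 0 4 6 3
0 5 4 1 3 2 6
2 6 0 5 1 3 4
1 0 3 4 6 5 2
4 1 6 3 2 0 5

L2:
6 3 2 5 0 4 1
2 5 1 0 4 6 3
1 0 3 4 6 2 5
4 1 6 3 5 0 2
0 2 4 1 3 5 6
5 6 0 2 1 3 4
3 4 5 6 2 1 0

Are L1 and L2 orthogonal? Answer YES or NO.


Form the n² = 49 superimposed pairs (L1[i][j], L2[i][j]), row by row (rows and columns indexed from 0):
row 0: (6,6) (3,3) (5,2) (2,5) (0,0) (4,4) (1,1)
row 1: (3,2) (4,5) (2,1) (6,0) (5,4) (1,6) (0,3)
row 2: (5,1) (2,0) (1,3) (0,4) (4,6) (6,2) (3,5)
row 3: (0,4) (5,1) (4,6) (1,3) (3,5) (2,0) (6,2)
row 4: (2,0) (6,2) (0,4) (5,1) (1,3) (3,5) (4,6)
row 5: (1,5) (0,6) (3,0) (4,2) (6,1) (5,3) (2,4)
row 6: (4,3) (1,4) (6,5) (3,6) (2,2) (0,1) (5,0)
Orthogonality requires all 49 pairs distinct.
But the pair (0,4) repeats: cell (2,3) has L1 = 0, L2 = 4, and cell (3,0) has L1 = 0, L2 = 4.
A repeated pair means some other pair never occurs (only 35 distinct pairs out of 49), so the squares are not orthogonal.
Conclusion: NO.

NO


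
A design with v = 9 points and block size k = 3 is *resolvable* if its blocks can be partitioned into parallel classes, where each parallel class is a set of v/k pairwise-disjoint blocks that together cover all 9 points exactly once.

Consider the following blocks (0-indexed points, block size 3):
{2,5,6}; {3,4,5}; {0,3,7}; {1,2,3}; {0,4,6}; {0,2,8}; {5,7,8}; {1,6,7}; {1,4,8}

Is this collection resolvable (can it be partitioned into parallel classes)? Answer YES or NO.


v = 9, block size k = 3, number of blocks = 9.
For resolvability, blocks must partition into parallel classes of size v/k = 3.
Total blocks must therefore be a multiple of 3: 9 = 3·3 + 0 ⇒ divisible ✓.
Greedy packing gives 3 candidate class(es). Each should be a full parallel class (size 3, covers all 9 points).
  Class 1 (3 blocks): {2,5,6}; {0,3,7}; {1,4,8}. Points covered: [0, 1, 2, 3, 4, 5, 6, 7, 8].
  Class 2 (3 blocks): {3,4,5}; {0,2,8}; {1,6,7}. Points covered: [0, 1, 2, 3, 4, 5, 6, 7, 8].
  Class 3 (3 blocks): {1,2,3}; {0,4,6}; {5,7,8}. Points covered: [0, 1, 2, 3, 4, 5, 6, 7, 8].
All classes full (size 3)? YES. All classes cover every point? YES.
Resolvable? YES.

YES


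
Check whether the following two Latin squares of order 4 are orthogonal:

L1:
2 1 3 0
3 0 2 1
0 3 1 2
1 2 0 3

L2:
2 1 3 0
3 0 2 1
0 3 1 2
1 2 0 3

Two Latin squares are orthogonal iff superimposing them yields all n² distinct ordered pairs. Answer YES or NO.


Form the n² = 16 superimposed pairs (L1[i][j], L2[i][j]), row by row (rows and columns indexed from 0):
row 0: (2,2) (1,1) (3,3) (0,0)
row 1: (3,3) (0,0) (2,2) (1,1)
row 2: (0,0) (3,3) (1,1) (2,2)
row 3: (1,1) (2,2) (0,0) (3,3)
Orthogonality requires all 16 pairs distinct.
But the pair (3,3) repeats: cell (0,2) has L1 = 3, L2 = 3, and cell (1,0) has L1 = 3, L2 = 3.
A repeated pair means some other pair never occurs (only 4 distinct pairs out of 16), so the squares are not orthogonal.
Conclusion: NO.

NO


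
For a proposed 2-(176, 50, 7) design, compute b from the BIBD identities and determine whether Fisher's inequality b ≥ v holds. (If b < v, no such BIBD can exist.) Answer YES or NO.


b = λv(v − 1)/(k(k − 1)) = 7·176·175/(50·49) = 215600/2450 = 88.
Compare with v = 176: b < v, so Fisher's inequality fails.

NO


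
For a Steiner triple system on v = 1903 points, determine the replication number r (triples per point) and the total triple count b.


An STS(v) is a 2-(v, 3, 1) BIBD: block size k = 3, λ = 1.
Replication: r(k − 1) = λ(v − 1) ⇒ r·2 = 1903 − 1 = 1902 ⇒ r = 951.
Block count: b = v(v − 1)/6 = 1903·1902/6 = 3619506/6 = 603251.
(Check via bk = vr: 603251·3 = 1809753 = 1903·951 = 1809753 ✓.)

r = 951, b = 603251.


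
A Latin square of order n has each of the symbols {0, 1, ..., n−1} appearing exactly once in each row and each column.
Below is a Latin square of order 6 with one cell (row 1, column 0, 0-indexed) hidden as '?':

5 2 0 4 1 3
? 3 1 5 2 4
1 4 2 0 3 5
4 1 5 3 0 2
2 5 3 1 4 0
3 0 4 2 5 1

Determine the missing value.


Row 1 contains symbols [1, 2, 3, 4, 5] — missing [0].
Column 0 contains symbols [1, 2, 3, 4, 5] — missing [0].
The missing symbol must appear in both missing sets; intersection = [0].
Therefore the hidden value is 0.

Missing value = 0.


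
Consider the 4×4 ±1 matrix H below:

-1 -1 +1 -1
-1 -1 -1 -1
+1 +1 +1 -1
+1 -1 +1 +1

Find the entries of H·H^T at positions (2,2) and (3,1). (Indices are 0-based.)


Row 1 of H: [-1, -1, -1, -1].
Row 2 of H: [1, 1, 1, -1].
Row 3 of H: [1, -1, 1, 1].
(H·H^T)[2][2] = Σ_j H[2][j]·H[2][j] = (1)² + (1)² + (1)² + (-1)² = 1 + 1 + 1 + 1 = 4.
(H·H^T)[3][1] = Σ_j H[3][j]·H[1][j] = (1)·(-1) + (-1)·(-1) + (1)·(-1) + (1)·(-1) = -1 + 1 + -1 + -1 = -2.
Rows 3 and 1 are not orthogonal (dot product = -2 ≠ 0), so H is not a Hadamard matrix.

(2,2) entry = 4; (3,1) entry = -2.


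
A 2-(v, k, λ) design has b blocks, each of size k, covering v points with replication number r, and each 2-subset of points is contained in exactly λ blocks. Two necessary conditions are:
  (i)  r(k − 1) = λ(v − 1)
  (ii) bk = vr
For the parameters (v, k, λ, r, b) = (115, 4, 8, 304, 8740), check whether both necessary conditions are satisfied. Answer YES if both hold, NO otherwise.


Condition (i): r(k − 1) = 304·3 = 912; λ(v − 1) = 8·114 = 912. Match? YES.
Condition (ii): bk = 8740·4 = 34960; vr = 115·304 = 34960. Match? YES.
Both conditions hold? YES.

YES


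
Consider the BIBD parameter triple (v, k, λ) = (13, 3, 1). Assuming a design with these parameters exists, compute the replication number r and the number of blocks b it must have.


Any 2-(v, k, λ) BIBD satisfies two necessary conditions:
  (i)  Each point sits in r blocks, and counting incidences through any fixed point gives r(k − 1) = λ(v − 1), so r = λ(v − 1)/(k − 1).
  (ii) Total incidences bk = vr, so b = vr/k.
Step 1: r = λ(v − 1)/(k − 1) = 1·(13 − 1)/(3 − 1) = 1·12/2 = 12/2 = 6.
Step 2: b = vr/k = 13·6/3 = 78/3 = 26.
Check integrality: r = 6 ∈ Z ✓, b = 26 ∈ Z ✓.
(These identities are necessary conditions: they determine r and b for any design with these parameters, but do not by themselves prove that one exists.)

r = 6, b = 26.


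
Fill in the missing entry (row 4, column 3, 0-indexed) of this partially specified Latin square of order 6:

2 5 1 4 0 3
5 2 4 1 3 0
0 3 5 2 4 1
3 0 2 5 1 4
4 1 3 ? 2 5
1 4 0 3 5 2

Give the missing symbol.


Row 4 contains symbols [1, 2, 3, 4, 5] — missing [0].
Column 3 contains symbols [1, 2, 3, 4, 5] — missing [0].
The missing symbol must appear in both missing sets; intersection = [0].
Therefore the hidden value is 0.

Missing value = 0.


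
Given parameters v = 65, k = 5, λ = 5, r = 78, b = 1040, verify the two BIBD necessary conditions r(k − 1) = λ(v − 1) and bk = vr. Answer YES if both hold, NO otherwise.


Condition (i): r(k − 1) = 78·4 = 312; λ(v − 1) = 5·64 = 320. Match? NO.
Condition (ii): bk = 1040·5 = 5200; vr = 65·78 = 5070. Match? NO.
Both conditions hold? NO.

NO


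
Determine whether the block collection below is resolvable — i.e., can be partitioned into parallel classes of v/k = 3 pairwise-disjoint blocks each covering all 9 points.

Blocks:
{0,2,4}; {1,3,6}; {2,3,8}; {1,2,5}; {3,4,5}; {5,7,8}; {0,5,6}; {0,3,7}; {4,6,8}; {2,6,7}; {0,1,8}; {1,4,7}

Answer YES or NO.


v = 9, block size k = 3, number of blocks = 12.
For resolvability, blocks must partition into parallel classes of size v/k = 3.
Total blocks must therefore be a multiple of 3: 12 = 3·4 + 0 ⇒ divisible ✓.
Greedy packing gives 4 candidate class(es). Each should be a full parallel class (size 3, covers all 9 points).
  Class 1 (3 blocks): {0,2,4}; {1,3,6}; {5,7,8}. Points covered: [0, 1, 2, 3, 4, 5, 6, 7, 8].
  Class 2 (3 blocks): {2,3,8}; {0,5,6}; {1,4,7}. Points covered: [0, 1, 2, 3, 4, 5, 6, 7, 8].
  Class 3 (3 blocks): {1,2,5}; {0,3,7}; {4,6,8}. Points covered: [0, 1, 2, 3, 4, 5, 6, 7, 8].
  Class 4 (3 blocks): {3,4,5}; {2,6,7}; {0,1,8}. Points covered: [0, 1, 2, 3, 4, 5, 6, 7, 8].
All classes full (size 3)? YES. All classes cover every point? YES.
Resolvable? YES.

YES


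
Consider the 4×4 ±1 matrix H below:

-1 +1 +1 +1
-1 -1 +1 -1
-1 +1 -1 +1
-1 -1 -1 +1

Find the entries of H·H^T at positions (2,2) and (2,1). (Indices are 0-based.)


Row 1 of H: [-1, -1, 1, -1].
Row 2 of H: [-1, 1, -1, 1].
(H·H^T)[2][2] = Σ_j H[2][j]·H[2][j] = (-1)² + (1)² + (-1)² + (1)² = 1 + 1 + 1 + 1 = 4.
(H·H^T)[2][1] = Σ_j H[2][j]·H[1][j] = (-1)·(-1) + (1)·(-1) + (-1)·(1) + (1)·(-1) = 1 + -1 + -1 + -1 = -2.
Rows 2 and 1 are not orthogonal (dot product = -2 ≠ 0), so H is not a Hadamard matrix.

(2,2) entry = 4; (2,1) entry = -2.


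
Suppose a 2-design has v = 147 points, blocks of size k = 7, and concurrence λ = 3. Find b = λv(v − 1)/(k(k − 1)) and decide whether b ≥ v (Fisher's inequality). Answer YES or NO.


b = λv(v − 1)/(k(k − 1)) = 3·147·146/(7·6) = 64386/42 = 1533.
Compare with v = 147: b ≥ v, so Fisher's inequality holds.

YES


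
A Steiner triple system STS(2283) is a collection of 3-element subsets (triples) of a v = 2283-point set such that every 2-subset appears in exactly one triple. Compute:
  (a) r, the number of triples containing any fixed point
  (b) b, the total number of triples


An STS(v) is a 2-(v, 3, 1) BIBD: block size k = 3, λ = 1.
Replication: r(k − 1) = λ(v − 1) ⇒ r·2 = 2283 − 1 = 2282 ⇒ r = 1141.
Block count: bk = vr ⇒ b·3 = 2283·1141 = 2604903 ⇒ b = 868301.

r = 1141, b = 868301.


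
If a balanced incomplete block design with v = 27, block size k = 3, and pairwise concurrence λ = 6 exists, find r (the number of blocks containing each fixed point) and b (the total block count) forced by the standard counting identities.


Any 2-(v, k, λ) BIBD satisfies two necessary conditions:
  (i)  Each point sits in r blocks, and counting incidences through any fixed point gives r(k − 1) = λ(v − 1), so r = λ(v − 1)/(k − 1).
  (ii) Total incidences bk = vr, so b = vr/k.
Step 1: r = λ(v − 1)/(k − 1) = 6·(27 − 1)/(3 − 1) = 6·26/2 = 156/2 = 78.
Step 2: b = vr/k = 27·78/3 = 2106/3 = 702.
Check integrality: r = 78 ∈ Z ✓, b = 702 ∈ Z ✓.
(These identities are necessary conditions: they determine r and b for any design with these parameters, but do not by themselves prove that one exists.)

r = 78, b = 702.


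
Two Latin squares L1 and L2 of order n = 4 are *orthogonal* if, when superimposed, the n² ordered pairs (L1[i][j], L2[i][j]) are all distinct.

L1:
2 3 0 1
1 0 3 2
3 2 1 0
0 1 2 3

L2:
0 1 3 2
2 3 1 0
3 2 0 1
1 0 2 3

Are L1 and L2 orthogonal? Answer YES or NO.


Form the n² = 16 superimposed pairs (L1[i][j], L2[i][j]), row by row (rows and columns indexed from 0):
row 0: (2,0) (3,1) (0,3) (1,2)
row 1: (1,2) (0,3) (3,1) (2,0)
row 2: (3,3) (2,2) (1,0) (0,1)
row 3: (0,1) (1,0) (2,2) (3,3)
Orthogonality requires all 16 pairs distinct.
But the pair (1,2) repeats: cell (0,3) has L1 = 1, L2 = 2, and cell (1,0) has L1 = 1, L2 = 2.
A repeated pair means some other pair never occurs (only 8 distinct pairs out of 16), so the squares are not orthogonal.
Conclusion: NO.

NO


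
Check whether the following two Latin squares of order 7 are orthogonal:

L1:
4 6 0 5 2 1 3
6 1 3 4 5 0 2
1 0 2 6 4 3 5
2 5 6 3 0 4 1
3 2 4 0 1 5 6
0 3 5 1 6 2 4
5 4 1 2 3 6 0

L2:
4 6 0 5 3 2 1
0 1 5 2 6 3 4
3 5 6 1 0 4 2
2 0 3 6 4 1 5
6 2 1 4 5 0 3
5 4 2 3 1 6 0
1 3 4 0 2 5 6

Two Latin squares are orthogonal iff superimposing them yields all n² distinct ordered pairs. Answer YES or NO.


Form the n² = 49 superimposed pairs (L1[i][j], L2[i][j]), row by row (rows and columns indexed from 0):
row 0: (4,4) (6,6) (0,0) (5,5) (2,3) (1,2) (3,1)
row 1: (6,0) (1,1) (3,5) (4,2) (5,6) (0,3) (2,4)
row 2: (1,3) (0,5) (2,6) (6,1) (4,0) (3,4) (5,2)
row 3: (2,2) (5,0) (6,3) (3,6) (0,4) (4,1) (1,5)
row 4: (3,6) (2,2) (4,1) (0,4) (1,5) (5,0) (6,3)
row 5: (0,5) (3,4) (5,2) (1,3) (6,1) (2,6) (4,0)
row 6: (5,1) (4,3) (1,4) (2,0) (3,2) (6,5) (0,6)
Orthogonality requires all 49 pairs distinct.
But the pair (3,6) repeats: cell (3,3) has L1 = 3, L2 = 6, and cell (4,0) has L1 = 3, L2 = 6.
A repeated pair means some other pair never occurs (only 35 distinct pairs out of 49), so the squares are not orthogonal.
Conclusion: NO.

NO


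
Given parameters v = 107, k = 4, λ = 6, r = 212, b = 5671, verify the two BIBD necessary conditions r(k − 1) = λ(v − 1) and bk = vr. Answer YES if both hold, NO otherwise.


Condition (i): r(k − 1) = 212·3 = 636; λ(v − 1) = 6·106 = 636. Match? YES.
Condition (ii): bk = 5671·4 = 22684; vr = 107·212 = 22684. Match? YES.
Both conditions hold? YES.

YES


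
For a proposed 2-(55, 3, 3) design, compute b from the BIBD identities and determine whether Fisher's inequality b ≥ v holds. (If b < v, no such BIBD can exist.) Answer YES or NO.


r = λ(v − 1)/(k − 1) = 3·54/2 = 81.
b = vr/k = 55·81/3 = 1485.
Fisher's inequality: b ≥ v ⇔ 1485 ≥ 55? YES.

YES


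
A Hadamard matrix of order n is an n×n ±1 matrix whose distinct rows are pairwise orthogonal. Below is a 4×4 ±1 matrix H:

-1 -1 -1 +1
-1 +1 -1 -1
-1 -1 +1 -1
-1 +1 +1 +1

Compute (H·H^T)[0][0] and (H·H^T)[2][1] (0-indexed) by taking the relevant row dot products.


Row 0 of H: [-1, -1, -1, 1].
Row 1 of H: [-1, 1, -1, -1].
Row 2 of H: [-1, -1, 1, -1].
(H·H^T)[0][0] = Σ_j H[0][j]·H[0][j] = (-1)² + (-1)² + (-1)² + (1)² = 1 + 1 + 1 + 1 = 4.
(H·H^T)[2][1] = Σ_j H[2][j]·H[1][j] = (-1)·(-1) + (-1)·(1) + (1)·(-1) + (-1)·(-1) = 1 + -1 + -1 + 1 = 0.
So rows 2 and 1 are orthogonal; the diagonal entry equals n = 4.

(0,0) entry = 4; (2,1) entry = 0.


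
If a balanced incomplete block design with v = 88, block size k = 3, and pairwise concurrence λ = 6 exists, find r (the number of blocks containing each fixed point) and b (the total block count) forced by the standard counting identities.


Any 2-(v, k, λ) BIBD satisfies two necessary conditions:
  (i)  Each point sits in r blocks, and counting incidences through any fixed point gives r(k − 1) = λ(v − 1), so r = λ(v − 1)/(k − 1).
  (ii) Total incidences bk = vr, so b = vr/k.
Step 1: r = λ(v − 1)/(k − 1) = 6·(88 − 1)/(3 − 1) = 6·87/2 = 522/2 = 261.
Step 2: b = vr/k = 88·261/3 = 22968/3 = 7656.
Check integrality: r = 261 ∈ Z ✓, b = 7656 ∈ Z ✓.
(These identities are necessary conditions: they determine r and b for any design with these parameters, but do not by themselves prove that one exists.)

r = 261, b = 7656.


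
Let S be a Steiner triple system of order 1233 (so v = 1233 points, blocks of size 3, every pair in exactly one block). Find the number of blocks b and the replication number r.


An STS(v) is a 2-(v, 3, 1) BIBD: block size k = 3, λ = 1.
Replication: r(k − 1) = λ(v − 1) ⇒ r·2 = 1233 − 1 = 1232 ⇒ r = 616.
Block count: bk = vr ⇒ b·3 = 1233·616 = 759528 ⇒ b = 253176.
(Check via b = v(v − 1)/6 = 1233·1232/6 = 1519056/6 = 253176.)

r = 616, b = 253176.


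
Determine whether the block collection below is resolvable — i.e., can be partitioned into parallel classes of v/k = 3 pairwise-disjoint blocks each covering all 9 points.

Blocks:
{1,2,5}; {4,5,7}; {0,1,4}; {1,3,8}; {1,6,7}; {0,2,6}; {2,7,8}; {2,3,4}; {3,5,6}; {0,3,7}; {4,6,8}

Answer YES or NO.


v = 9, block size k = 3, number of blocks = 11.
For resolvability, blocks must partition into parallel classes of size v/k = 3.
Total blocks must therefore be a multiple of 3: 11 = 3·3 + 2 ⇒ not divisible ✗.
Resolvable? NO.

NO


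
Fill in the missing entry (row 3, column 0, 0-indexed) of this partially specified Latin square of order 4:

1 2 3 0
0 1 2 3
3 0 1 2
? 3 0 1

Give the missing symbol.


Row 3 contains symbols [0, 1, 3] — missing [2].
Column 0 contains symbols [0, 1, 3] — missing [2].
The missing symbol must appear in both missing sets; intersection = [2].
Therefore the hidden value is 2.

Missing value = 2.


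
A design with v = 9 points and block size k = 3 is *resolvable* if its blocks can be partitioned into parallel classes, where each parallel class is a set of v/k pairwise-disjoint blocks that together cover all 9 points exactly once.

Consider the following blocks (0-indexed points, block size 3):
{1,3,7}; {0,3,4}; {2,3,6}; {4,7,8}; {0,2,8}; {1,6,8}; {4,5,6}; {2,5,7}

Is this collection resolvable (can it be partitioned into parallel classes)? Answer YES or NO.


v = 9, block size k = 3, number of blocks = 8.
For resolvability, blocks must partition into parallel classes of size v/k = 3.
Total blocks must therefore be a multiple of 3: 8 = 3·2 + 2 ⇒ not divisible ✗.
Resolvable? NO.

NO


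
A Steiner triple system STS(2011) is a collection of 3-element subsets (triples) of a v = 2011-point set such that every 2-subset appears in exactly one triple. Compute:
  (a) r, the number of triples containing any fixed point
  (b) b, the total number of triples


An STS(v) is a 2-(v, 3, 1) BIBD: block size k = 3, λ = 1.
Replication: r(k − 1) = λ(v − 1) ⇒ r·2 = 2011 − 1 = 2010 ⇒ r = 1005.
Block count: bk = vr ⇒ b·3 = 2011·1005 = 2021055 ⇒ b = 673685.

r = 1005, b = 673685.


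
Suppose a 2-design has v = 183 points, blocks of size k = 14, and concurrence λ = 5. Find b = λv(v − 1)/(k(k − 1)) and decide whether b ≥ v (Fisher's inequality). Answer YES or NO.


b = λv(v − 1)/(k(k − 1)) = 5·183·182/(14·13) = 166530/182 = 915.
Compare with v = 183: b ≥ v, so Fisher's inequality holds.

YES


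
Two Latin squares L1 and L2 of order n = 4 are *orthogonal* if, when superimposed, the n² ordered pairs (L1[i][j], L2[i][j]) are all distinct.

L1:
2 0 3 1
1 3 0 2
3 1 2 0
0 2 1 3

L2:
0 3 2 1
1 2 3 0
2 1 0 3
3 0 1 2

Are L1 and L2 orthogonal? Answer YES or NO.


Form the n² = 16 superimposed pairs (L1[i][j], L2[i][j]), row by row (rows and columns indexed from 0):
row 0: (2,0) (0,3) (3,2) (1,1)
row 1: (1,1) (3,2) (0,3) (2,0)
row 2: (3,2) (1,1) (2,0) (0,3)
row 3: (0,3) (2,0) (1,1) (3,2)
Orthogonality requires all 16 pairs distinct.
But the pair (1,1) repeats: cell (0,3) has L1 = 1, L2 = 1, and cell (1,0) has L1 = 1, L2 = 1.
A repeated pair means some other pair never occurs (only 4 distinct pairs out of 16), so the squares are not orthogonal.
Conclusion: NO.

NO


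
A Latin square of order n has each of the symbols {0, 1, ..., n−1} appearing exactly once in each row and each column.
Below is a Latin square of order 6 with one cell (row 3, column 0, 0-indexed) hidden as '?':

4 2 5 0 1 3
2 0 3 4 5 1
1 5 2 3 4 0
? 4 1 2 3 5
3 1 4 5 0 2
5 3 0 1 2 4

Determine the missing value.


Row 3 contains symbols [1, 2, 3, 4, 5] — missing [0].
Column 0 contains symbols [1, 2, 3, 4, 5] — missing [0].
The missing symbol must appear in both missing sets; intersection = [0].
Therefore the hidden value is 0.

Missing value = 0.


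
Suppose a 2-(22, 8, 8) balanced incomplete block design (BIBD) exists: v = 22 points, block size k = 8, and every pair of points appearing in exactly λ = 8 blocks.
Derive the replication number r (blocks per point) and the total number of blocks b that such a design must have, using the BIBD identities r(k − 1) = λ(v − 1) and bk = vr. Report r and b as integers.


Any 2-(v, k, λ) BIBD satisfies two necessary conditions:
  (i)  Each point sits in r blocks, and counting incidences through any fixed point gives r(k − 1) = λ(v − 1), so r = λ(v − 1)/(k − 1).
  (ii) Total incidences bk = vr, so b = vr/k.
Step 1: r = λ(v − 1)/(k − 1) = 8·(22 − 1)/(8 − 1) = 8·21/7 = 168/7 = 24.
Step 2: b = vr/k = 22·24/8 = 528/8 = 66.
Check integrality: r = 24 ∈ Z ✓, b = 66 ∈ Z ✓.
(These identities are necessary conditions: they determine r and b for any design with these parameters, but do not by themselves prove that one exists.)

r = 24, b = 66.


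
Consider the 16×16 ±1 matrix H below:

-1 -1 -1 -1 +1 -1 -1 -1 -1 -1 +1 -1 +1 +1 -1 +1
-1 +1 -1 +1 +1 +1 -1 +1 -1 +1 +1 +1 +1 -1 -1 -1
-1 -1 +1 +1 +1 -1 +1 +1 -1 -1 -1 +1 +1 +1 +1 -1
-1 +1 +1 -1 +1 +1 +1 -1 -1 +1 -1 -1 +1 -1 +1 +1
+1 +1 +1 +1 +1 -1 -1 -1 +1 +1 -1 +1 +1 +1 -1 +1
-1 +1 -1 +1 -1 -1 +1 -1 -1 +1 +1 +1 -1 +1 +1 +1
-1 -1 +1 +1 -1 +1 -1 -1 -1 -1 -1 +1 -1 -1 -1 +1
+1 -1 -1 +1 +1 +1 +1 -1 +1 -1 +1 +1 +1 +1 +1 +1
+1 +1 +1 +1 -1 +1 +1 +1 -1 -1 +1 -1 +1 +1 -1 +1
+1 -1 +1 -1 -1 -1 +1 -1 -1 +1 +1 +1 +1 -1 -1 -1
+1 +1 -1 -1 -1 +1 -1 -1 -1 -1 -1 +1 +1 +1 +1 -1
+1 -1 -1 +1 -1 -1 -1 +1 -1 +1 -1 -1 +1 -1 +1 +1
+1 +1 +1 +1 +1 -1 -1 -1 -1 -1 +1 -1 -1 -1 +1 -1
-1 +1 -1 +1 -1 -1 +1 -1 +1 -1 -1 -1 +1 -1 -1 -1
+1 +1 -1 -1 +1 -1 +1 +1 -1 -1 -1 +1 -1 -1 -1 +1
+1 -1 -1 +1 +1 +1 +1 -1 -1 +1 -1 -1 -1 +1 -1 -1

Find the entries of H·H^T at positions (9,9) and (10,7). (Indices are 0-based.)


Row 7 of H: [1, -1, -1, 1, 1, 1, 1, -1, 1, -1, 1, 1, 1, 1, 1, 1].
Row 9 of H: [1, -1, 1, -1, -1, -1, 1, -1, -1, 1, 1, 1, 1, -1, -1, -1].
Row 10 of H: [1, 1, -1, -1, -1, 1, -1, -1, -1, -1, -1, 1, 1, 1, 1, -1].
(H·H^T)[9][9] = Σ_j H[9][j]·H[9][j] = (1)² + (-1)² + (1)² + (-1)² + (-1)² + (-1)² + (1)² + (-1)² + (-1)² + (1)² + (1)² + (1)² + (1)² + (-1)² + (-1)² + (-1)² = 1 + 1 + 1 + 1 + 1 + 1 + 1 + 1 + 1 + 1 + 1 + 1 + 1 + 1 + 1 + 1 = 16.
(H·H^T)[10][7] = Σ_j H[10][j]·H[7][j] = (1)·(1) + (1)·(-1) + (-1)·(-1) + (-1)·(1) + (-1)·(1) + (1)·(1) + (-1)·(1) + (-1)·(-1) + (-1)·(1) + (-1)·(-1) + (-1)·(1) + (1)·(1) + (1)·(1) + (1)·(1) + (1)·(1) + (-1)·(1) = 1 + -1 + 1 + -1 + -1 + 1 + -1 + 1 + -1 + 1 + -1 + 1 + 1 + 1 + 1 + -1 = 2.
Rows 10 and 7 are not orthogonal (dot product = 2 ≠ 0), so H is not a Hadamard matrix.

(9,9) entry = 16; (10,7) entry = 2.


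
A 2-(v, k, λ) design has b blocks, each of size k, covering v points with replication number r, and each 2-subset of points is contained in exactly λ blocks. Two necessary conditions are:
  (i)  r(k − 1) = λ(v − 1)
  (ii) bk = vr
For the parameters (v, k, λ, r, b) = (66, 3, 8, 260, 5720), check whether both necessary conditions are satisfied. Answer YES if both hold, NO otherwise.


Condition (i): r(k − 1) = 260·2 = 520; λ(v − 1) = 8·65 = 520. Match? YES.
Condition (ii): bk = 5720·3 = 17160; vr = 66·260 = 17160. Match? YES.
Both conditions hold? YES.

YES


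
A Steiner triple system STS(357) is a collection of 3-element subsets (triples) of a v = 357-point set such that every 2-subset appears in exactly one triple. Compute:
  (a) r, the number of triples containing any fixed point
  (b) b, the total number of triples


An STS(v) is a 2-(v, 3, 1) BIBD: block size k = 3, λ = 1.
Replication: r(k − 1) = λ(v − 1) ⇒ r·2 = 357 − 1 = 356 ⇒ r = 178.
Block count: bk = vr ⇒ b·3 = 357·178 = 63546 ⇒ b = 21182.
(Check via b = v(v − 1)/6 = 357·356/6 = 127092/6 = 21182.)

r = 178, b = 21182.


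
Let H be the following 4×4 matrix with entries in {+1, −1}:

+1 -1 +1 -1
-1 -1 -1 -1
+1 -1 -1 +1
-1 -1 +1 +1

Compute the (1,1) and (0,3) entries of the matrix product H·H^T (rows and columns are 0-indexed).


Row 0 of H: [1, -1, 1, -1].
Row 1 of H: [-1, -1, -1, -1].
Row 3 of H: [-1, -1, 1, 1].
(H·H^T)[1][1] = Σ_j H[1][j]·H[1][j] = (-1)² + (-1)² + (-1)² + (-1)² = 1 + 1 + 1 + 1 = 4.
(H·H^T)[0][3] = Σ_j H[0][j]·H[3][j] = (1)·(-1) + (-1)·(-1) + (1)·(1) + (-1)·(1) = -1 + 1 + 1 + -1 = 0.
So rows 0 and 3 are orthogonal; the diagonal entry equals n = 4.

(1,1) entry = 4; (0,3) entry = 0.


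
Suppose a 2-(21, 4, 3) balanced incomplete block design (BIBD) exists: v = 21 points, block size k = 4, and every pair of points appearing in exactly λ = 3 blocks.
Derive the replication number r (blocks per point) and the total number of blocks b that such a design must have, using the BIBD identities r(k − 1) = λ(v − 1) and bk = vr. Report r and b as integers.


Any 2-(v, k, λ) BIBD satisfies two necessary conditions:
  (i)  Each point sits in r blocks, and counting incidences through any fixed point gives r(k − 1) = λ(v − 1), so r = λ(v − 1)/(k − 1).
  (ii) Total incidences bk = vr, so b = vr/k.
Step 1: r = λ(v − 1)/(k − 1) = 3·(21 − 1)/(4 − 1) = 3·20/3 = 60/3 = 20.
Step 2: b = vr/k = 21·20/4 = 420/4 = 105.
Check integrality: r = 20 ∈ Z ✓, b = 105 ∈ Z ✓.
(These identities are necessary conditions: they determine r and b for any design with these parameters, but do not by themselves prove that one exists.)

r = 20, b = 105.


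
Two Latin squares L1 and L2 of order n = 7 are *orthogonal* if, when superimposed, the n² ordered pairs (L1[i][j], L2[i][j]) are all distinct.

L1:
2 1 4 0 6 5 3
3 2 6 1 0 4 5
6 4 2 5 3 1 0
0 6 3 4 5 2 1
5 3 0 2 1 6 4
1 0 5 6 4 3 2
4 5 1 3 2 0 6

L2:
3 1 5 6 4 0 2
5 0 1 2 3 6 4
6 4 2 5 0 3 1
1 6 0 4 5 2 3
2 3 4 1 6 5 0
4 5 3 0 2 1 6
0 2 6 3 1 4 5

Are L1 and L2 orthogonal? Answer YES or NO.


Form the n² = 49 superimposed pairs (L1[i][j], L2[i][j]), row by row (rows and columns indexed from 0):
row 0: (2,3) (1,1) (4,5) (0,6) (6,4) (5,0) (3,2)
row 1: (3,5) (2,0) (6,1) (1,2) (0,3) (4,6) (5,4)
row 2: (6,6) (4,4) (2,2) (5,5) (3,0) (1,3) (0,1)
row 3: (0,1) (6,6) (3,0) (4,4) (5,5) (2,2) (1,3)
row 4: (5,2) (3,3) (0,4) (2,1) (1,6) (6,5) (4,0)
row 5: (1,4) (0,5) (5,3) (6,0) (4,2) (3,1) (2,6)
row 6: (4,0) (5,2) (1,6) (3,3) (2,1) (0,4) (6,5)
Orthogonality requires all 49 pairs distinct.
But the pair (0,1) repeats: cell (2,6) has L1 = 0, L2 = 1, and cell (3,0) has L1 = 0, L2 = 1.
A repeated pair means some other pair never occurs (only 35 distinct pairs out of 49), so the squares are not orthogonal.
Conclusion: NO.

NO


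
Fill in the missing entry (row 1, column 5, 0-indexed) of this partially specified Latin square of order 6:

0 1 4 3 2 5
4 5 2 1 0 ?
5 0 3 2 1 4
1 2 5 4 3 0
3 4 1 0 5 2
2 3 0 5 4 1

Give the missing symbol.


Row 1 contains symbols [0, 1, 2, 4, 5] — missing [3].
Column 5 contains symbols [0, 1, 2, 4, 5] — missing [3].
The missing symbol must appear in both missing sets; intersection = [3].
Therefore the hidden value is 3.

Missing value = 3.


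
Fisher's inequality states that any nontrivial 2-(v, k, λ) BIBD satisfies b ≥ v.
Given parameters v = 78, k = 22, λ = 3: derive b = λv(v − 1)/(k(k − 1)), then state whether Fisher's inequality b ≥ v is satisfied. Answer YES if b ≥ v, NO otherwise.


b = λv(v − 1)/(k(k − 1)) = 3·78·77/(22·21) = 18018/462 = 39.
Compare with v = 78: b < v, so Fisher's inequality fails.

NO


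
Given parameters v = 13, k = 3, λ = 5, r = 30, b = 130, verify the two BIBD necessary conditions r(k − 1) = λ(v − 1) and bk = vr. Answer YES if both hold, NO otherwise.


Condition (i): r(k − 1) = 30·2 = 60; λ(v − 1) = 5·12 = 60. Match? YES.
Condition (ii): bk = 130·3 = 390; vr = 13·30 = 390. Match? YES.
Both conditions hold? YES.

YES


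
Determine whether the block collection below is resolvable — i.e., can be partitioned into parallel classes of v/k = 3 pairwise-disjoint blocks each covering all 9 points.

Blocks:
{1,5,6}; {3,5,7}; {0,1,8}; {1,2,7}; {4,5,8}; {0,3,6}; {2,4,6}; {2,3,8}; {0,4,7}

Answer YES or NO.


v = 9, block size k = 3, number of blocks = 9.
For resolvability, blocks must partition into parallel classes of size v/k = 3.
Total blocks must therefore be a multiple of 3: 9 = 3·3 + 0 ⇒ divisible ✓.
Greedy packing gives 3 candidate class(es). Each should be a full parallel class (size 3, covers all 9 points).
  Class 1 (3 blocks): {1,5,6}; {2,3,8}; {0,4,7}. Points covered: [0, 1, 2, 3, 4, 5, 6, 7, 8].
  Class 2 (3 blocks): {3,5,7}; {0,1,8}; {2,4,6}. Points covered: [0, 1, 2, 3, 4, 5, 6, 7, 8].
  Class 3 (3 blocks): {1,2,7}; {4,5,8}; {0,3,6}. Points covered: [0, 1, 2, 3, 4, 5, 6, 7, 8].
All classes full (size 3)? YES. All classes cover every point? YES.
Resolvable? YES.

YES


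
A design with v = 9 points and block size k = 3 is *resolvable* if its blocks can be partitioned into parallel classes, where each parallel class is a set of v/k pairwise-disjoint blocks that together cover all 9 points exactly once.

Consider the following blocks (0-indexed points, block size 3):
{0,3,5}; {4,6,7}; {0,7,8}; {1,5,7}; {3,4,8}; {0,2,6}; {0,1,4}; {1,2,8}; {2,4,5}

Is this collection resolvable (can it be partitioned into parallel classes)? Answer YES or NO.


v = 9, block size k = 3, number of blocks = 9.
For resolvability, blocks must partition into parallel classes of size v/k = 3.
Total blocks must therefore be a multiple of 3: 9 = 3·3 + 0 ⇒ divisible ✓.
Consider block {0,7,8}. The only other block(s) in the collection disjoint from it are {2,4,5} — just 1 block(s). Any parallel class containing {0,7,8} would need 2 other blocks each disjoint from it, so no parallel class of size 3 can contain {0,7,8}.
Since every block must belong to some parallel class in a resolution, the collection cannot be partitioned into parallel classes.
Resolvable? NO.

NO


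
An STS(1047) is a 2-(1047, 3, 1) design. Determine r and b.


An STS(v) is a 2-(v, 3, 1) BIBD: block size k = 3, λ = 1.
Replication: r(k − 1) = λ(v − 1) ⇒ r·2 = 1047 − 1 = 1046 ⇒ r = 523.
Block count: b = v(v − 1)/6 = 1047·1046/6 = 1095162/6 = 182527.
(Check via bk = vr: 182527·3 = 547581 = 1047·523 = 547581 ✓.)

r = 523, b = 182527.


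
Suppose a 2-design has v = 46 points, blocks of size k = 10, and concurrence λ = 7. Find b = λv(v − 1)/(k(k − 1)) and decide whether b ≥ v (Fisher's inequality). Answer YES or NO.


b = λv(v − 1)/(k(k − 1)) = 7·46·45/(10·9) = 14490/90 = 161.
Compare with v = 46: b ≥ v, so Fisher's inequality holds.

YES


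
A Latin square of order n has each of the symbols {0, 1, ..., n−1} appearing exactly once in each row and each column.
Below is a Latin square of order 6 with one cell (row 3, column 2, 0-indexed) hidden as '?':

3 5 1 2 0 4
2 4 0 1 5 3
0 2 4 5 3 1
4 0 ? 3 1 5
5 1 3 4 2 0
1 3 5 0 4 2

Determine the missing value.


Row 3 contains symbols [0, 1, 3, 4, 5] — missing [2].
Column 2 contains symbols [0, 1, 3, 4, 5] — missing [2].
The missing symbol must appear in both missing sets; intersection = [2].
Therefore the hidden value is 2.

Missing value = 2.


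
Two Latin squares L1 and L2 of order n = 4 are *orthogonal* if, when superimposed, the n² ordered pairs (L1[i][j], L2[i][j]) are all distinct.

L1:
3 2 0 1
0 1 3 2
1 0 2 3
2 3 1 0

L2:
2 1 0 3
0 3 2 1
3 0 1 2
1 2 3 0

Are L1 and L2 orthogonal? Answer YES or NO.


Form the n² = 16 superimposed pairs (L1[i][j], L2[i][j]), row by row (rows and columns indexed from 0):
row 0: (3,2) (2,1) (0,0) (1,3)
row 1: (0,0) (1,3) (3,2) (2,1)
row 2: (1,3) (0,0) (2,1) (3,2)
row 3: (2,1) (3,2) (1,3) (0,0)
Orthogonality requires all 16 pairs distinct.
But the pair (0,0) repeats: cell (0,2) has L1 = 0, L2 = 0, and cell (1,0) has L1 = 0, L2 = 0.
A repeated pair means some other pair never occurs (only 4 distinct pairs out of 16), so the squares are not orthogonal.
Conclusion: NO.

NO


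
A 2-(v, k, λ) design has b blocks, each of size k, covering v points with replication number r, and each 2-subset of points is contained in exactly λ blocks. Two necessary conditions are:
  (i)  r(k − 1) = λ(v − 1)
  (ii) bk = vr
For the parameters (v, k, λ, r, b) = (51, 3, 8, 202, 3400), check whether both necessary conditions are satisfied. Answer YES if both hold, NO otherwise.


Condition (i): r(k − 1) = 202·2 = 404; λ(v − 1) = 8·50 = 400. Match? NO.
Condition (ii): bk = 3400·3 = 10200; vr = 51·202 = 10302. Match? NO.
Both conditions hold? NO.

NO
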